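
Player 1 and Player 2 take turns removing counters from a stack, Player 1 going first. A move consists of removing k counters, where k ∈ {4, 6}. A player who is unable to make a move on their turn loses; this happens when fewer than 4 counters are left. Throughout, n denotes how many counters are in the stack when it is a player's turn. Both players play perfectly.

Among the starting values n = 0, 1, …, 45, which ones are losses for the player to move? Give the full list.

0, 1, 2, 3, 10, 11, 12, 13, 20, 21, 22, 23, 30, 31, 32, 33, 40, 41, 42, 43

Compute win/loss labels from the base case upward. A position with no move is L. Any other position is W if it can reach an L in one move, else L.
n=0: no move → L
n=1: no move → L
n=2: no move → L
n=3: no move → L
n=4: can move to 0, which is L ⇒ W
n=5: can move to 1, which is L ⇒ W
n=6: can move to 2, which is L ⇒ W
n=7: can move to 3, which is L ⇒ W
n=8: can move to 2, which is L ⇒ W
n=9: can move to 3, which is L ⇒ W
n=10: moves to 6(W), 4(W); every one is W ⇒ L
n=11: moves to 7(W), 5(W); every one is W ⇒ L
n=12: moves to 8(W), 6(W); every one is W ⇒ L
n=13: moves to 9(W), 7(W); every one is W ⇒ L
n=14: can move to 10, which is L ⇒ W
n=15: can move to 11, which is L ⇒ W
n=16: can move to 12, which is L ⇒ W
n=17: can move to 13, which is L ⇒ W
n=18: can move to 12, which is L ⇒ W
n=19: can move to 13, which is L ⇒ W
n=20: moves to 16(W), 14(W); every one is W ⇒ L
n=21: moves to 17(W), 15(W); every one is W ⇒ L
n=22: moves to 18(W), 16(W); every one is W ⇒ L
n=23: moves to 19(W), 17(W); every one is W ⇒ L
n=24: can move to 20, which is L ⇒ W
n=25: can move to 21, which is L ⇒ W
n=26: can move to 22, which is L ⇒ W
n=27: can move to 23, which is L ⇒ W
n=28: can move to 22, which is L ⇒ W
n=29: can move to 23, which is L ⇒ W
n=30: moves to 26(W), 24(W); every one is W ⇒ L
n=31: moves to 27(W), 25(W); every one is W ⇒ L
n=32: moves to 28(W), 26(W); every one is W ⇒ L
n=33: moves to 29(W), 27(W); every one is W ⇒ L
n=34: can move to 30, which is L ⇒ W
n=35: can move to 31, which is L ⇒ W
n=36: can move to 32, which is L ⇒ W
n=37: can move to 33, which is L ⇒ W
n=38: can move to 32, which is L ⇒ W
n=39: can move to 33, which is L ⇒ W
n=40: moves to 36(W), 34(W); every one is W ⇒ L
n=41: moves to 37(W), 35(W); every one is W ⇒ L
n=42: moves to 38(W), 36(W); every one is W ⇒ L
n=43: moves to 39(W), 37(W); every one is W ⇒ L
n=44: can move to 40, which is L ⇒ W
n=45: can move to 41, which is L ⇒ W
The losing starting values of n are exactly the entries labelled L in this table (20 of them).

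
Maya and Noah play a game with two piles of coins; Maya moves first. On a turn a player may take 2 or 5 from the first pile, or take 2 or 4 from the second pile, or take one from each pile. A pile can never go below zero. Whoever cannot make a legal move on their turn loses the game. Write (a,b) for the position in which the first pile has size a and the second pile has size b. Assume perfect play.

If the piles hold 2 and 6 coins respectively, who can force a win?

Maya wins.

Positions with no move are L. A position that does have a move is losing for the player to move precisely when every available move leads to a winning position for the opponent. Fill in the labels:
No move ever increases a pile, so every position that can arise here has a ≤ 2 and b ≤ 6; it is enough to label the cells with 0 ≤ a ≤ 2 and 0 ≤ b ≤ 6.
Every move lowers a or b (never raises either), so fill the grid row by row in increasing a, and left to right within a row: each cell's successors are then already labelled.
      b=0  b=1  b=2  b=3  b=4  b=5  b=6
a=0:    L    L    W    W    W    W    L
a=1:    L    W    W    L    W    W    L
a=2:    W    W    L    L    W    W    W
Cells with no legal move (terminal, hence L): (0,0), (0,1), (1,0).
The remaining L cells, each justified by listing all of its moves:
(0,6): moves to (0,4)(W), (0,2)(W); every one is W ⇒ L
(1,3): moves to (1,1)(W), (0,2)(W); every one is W ⇒ L
(1,6): moves to (1,4)(W), (1,2)(W), (0,5)(W); every one is W ⇒ L
(2,2): moves to (0,2)(W), (2,0)(W), (1,1)(W); every one is W ⇒ L
(2,3): moves to (0,3)(W), (2,1)(W), (1,2)(W); every one is W ⇒ L
Every other cell has at least one move into one of the L cells above, so it is W.
The starting position (2,6) is W: Maya should move to (0,6), handing over an L position.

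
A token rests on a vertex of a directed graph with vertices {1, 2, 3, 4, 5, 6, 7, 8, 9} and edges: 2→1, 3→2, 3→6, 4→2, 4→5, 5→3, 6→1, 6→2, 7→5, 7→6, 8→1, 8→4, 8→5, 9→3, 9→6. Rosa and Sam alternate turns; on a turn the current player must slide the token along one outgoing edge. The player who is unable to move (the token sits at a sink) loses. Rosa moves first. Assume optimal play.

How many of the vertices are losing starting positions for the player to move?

Use the standard recursion: the mover loses at a terminal position; elsewhere, the mover wins exactly when some move hands the opponent an L position.
Every edge goes from a vertex to one that appears earlier in the order 1, 2, 6, 3, 5, 4, 8, 7, 9, so processing vertices in that order labels each vertex after all of its successors.
1: no outgoing edge → L
2: can move to 1, which is L ⇒ W
6: can move to 1, which is L ⇒ W
3: moves to 6(W), 2(W); every one is W ⇒ L
5: can move to 3, which is L ⇒ W
4: moves to 5(W), 2(W); every one is W ⇒ L
8: can move to 4, which is L ⇒ W
7: moves to 5(W), 6(W); every one is W ⇒ L
9: can move to 3, which is L ⇒ W
The L vertices are 1, 3, 4, 7; that is 4 in all.

4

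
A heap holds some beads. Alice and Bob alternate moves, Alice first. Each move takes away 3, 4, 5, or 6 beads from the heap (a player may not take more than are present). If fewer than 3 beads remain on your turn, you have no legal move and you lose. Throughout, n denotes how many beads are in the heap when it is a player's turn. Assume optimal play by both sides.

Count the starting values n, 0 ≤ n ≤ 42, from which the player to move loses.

15

Build the W/L table. Terminal = L. A non-terminal position is W if it has a move to some L; otherwise it is L.
n=0: no move → L
n=1: no move → L
n=2: no move → L
n=3: W (go to 0, an L position)
n=4: W (go to 1, an L position)
n=5: W (go to 2, an L position)
n=6: W (go to 2, an L position)
n=7: W (go to 2, an L position)
n=8: W (go to 2, an L position)
n=9: L (options 6(W), 5(W), 4(W), 3(W) are all W)
n=10: L (options 7(W), 6(W), 5(W), 4(W) are all W)
n=11: L (options 8(W), 7(W), 6(W), 5(W) are all W)
n=12: W (go to 9, an L position)
n=13: W (go to 10, an L position)
n=14: W (go to 11, an L position)
n=15: W (go to 11, an L position)
n=16: W (go to 11, an L position)
n=17: W (go to 11, an L position)
n=18: L (options 15(W), 14(W), 13(W), 12(W) are all W)
n=19: L (options 16(W), 15(W), 14(W), 13(W) are all W)
n=20: L (options 17(W), 16(W), 15(W), 14(W) are all W)
n=21: W (go to 18, an L position)
n=22: W (go to 19, an L position)
n=23: W (go to 20, an L position)
n=24: W (go to 20, an L position)
n=25: W (go to 20, an L position)
n=26: W (go to 20, an L position)
n=27: L (options 24(W), 23(W), 22(W), 21(W) are all W)
n=28: L (options 25(W), 24(W), 23(W), 22(W) are all W)
n=29: L (options 26(W), 25(W), 24(W), 23(W) are all W)
n=30: W (go to 27, an L position)
n=31: W (go to 28, an L position)
n=32: W (go to 29, an L position)
n=33: W (go to 29, an L position)
n=34: W (go to 29, an L position)
n=35: W (go to 29, an L position)
n=36: L (options 33(W), 32(W), 31(W), 30(W) are all W)
n=37: L (options 34(W), 33(W), 32(W), 31(W) are all W)
n=38: L (options 35(W), 34(W), 33(W), 32(W) are all W)
n=39: W (go to 36, an L position)
n=40: W (go to 37, an L position)
n=41: W (go to 38, an L position)
n=42: W (go to 38, an L position)
L entries with 0 ≤ n ≤ 42: n = 0, 1, 2, 9, 10, 11, 18, 19, 20, 27, 28, 29, 36, 37, 38; that makes 15.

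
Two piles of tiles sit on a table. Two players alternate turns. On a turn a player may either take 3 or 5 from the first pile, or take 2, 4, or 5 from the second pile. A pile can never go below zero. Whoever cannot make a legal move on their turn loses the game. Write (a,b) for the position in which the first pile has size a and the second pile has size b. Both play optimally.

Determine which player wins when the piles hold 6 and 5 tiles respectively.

The second player wins.

Positions with no move are L. A position that does have a move is losing for the player to move precisely when every available move leads to a winning position for the opponent. Fill in the labels:
No move ever increases a pile, so every position that can arise here has a ≤ 6 and b ≤ 5; it is enough to label the cells with 0 ≤ a ≤ 6 and 0 ≤ b ≤ 5.
Every move lowers a or b (never raises either), so fill the grid row by row in increasing a, and left to right within a row: each cell's successors are then already labelled.
      b=0  b=1  b=2  b=3  b=4  b=5
a=0:    L    L    W    W    W    W
a=1:    L    L    W    W    W    W
a=2:    L    L    W    W    W    W
a=3:    W    W    L    L    W    W
a=4:    W    W    L    L    W    W
a=5:    W    W    L    L    W    W
a=6:    W    W    W    W    L    L
Cells with no legal move (terminal, hence L): (0,0), (0,1), (1,0), (1,1), (2,0), (2,1).
The remaining L cells, each justified by listing all of its moves:
(3,2): moves to (0,2)(W), (3,0)(W); every one is W ⇒ L
(3,3): moves to (0,3)(W), (3,1)(W); every one is W ⇒ L
(4,2): moves to (1,2)(W), (4,0)(W); every one is W ⇒ L
(4,3): moves to (1,3)(W), (4,1)(W); every one is W ⇒ L
(5,2): moves to (2,2)(W), (0,2)(W), (5,0)(W); every one is W ⇒ L
(5,3): moves to (2,3)(W), (0,3)(W), (5,1)(W); every one is W ⇒ L
(6,4): moves to (3,4)(W), (1,4)(W), (6,2)(W), (6,0)(W); every one is W ⇒ L
(6,5): moves to (3,5)(W), (1,5)(W), (6,3)(W), (6,1)(W), (6,0)(W); every one is W ⇒ L
Every other cell has at least one move into one of the L cells above, so it is W.
Every move from (6,5) reaches a W position, so the mover loses.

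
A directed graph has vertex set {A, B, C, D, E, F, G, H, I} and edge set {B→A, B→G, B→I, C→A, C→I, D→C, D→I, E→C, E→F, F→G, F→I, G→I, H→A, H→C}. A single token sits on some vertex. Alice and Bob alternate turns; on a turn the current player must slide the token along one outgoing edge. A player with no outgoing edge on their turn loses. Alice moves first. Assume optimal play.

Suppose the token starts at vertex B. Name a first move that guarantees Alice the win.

Move to I.

Build the W/L table. Terminal = L. A non-terminal position is W if it has a move to some L; otherwise it is L.
Every edge goes from a vertex to one that appears earlier in the order A, I, C, G, F, B, D, H, E, so processing vertices in that order labels each vertex after all of its successors.
A: no outgoing edge → L
I: no outgoing edge → L
C: can move to I, which is L ⇒ W
G: can move to I, which is L ⇒ W
F: can move to I, which is L ⇒ W
B: can move to I, which is L ⇒ W
D: can move to I, which is L ⇒ W
H: can move to A, which is L ⇒ W
E: moves to F(W), C(W); every one is W ⇒ L
From B, the L positions reachable in one move are: I, A. Any move reaching one of these is winning.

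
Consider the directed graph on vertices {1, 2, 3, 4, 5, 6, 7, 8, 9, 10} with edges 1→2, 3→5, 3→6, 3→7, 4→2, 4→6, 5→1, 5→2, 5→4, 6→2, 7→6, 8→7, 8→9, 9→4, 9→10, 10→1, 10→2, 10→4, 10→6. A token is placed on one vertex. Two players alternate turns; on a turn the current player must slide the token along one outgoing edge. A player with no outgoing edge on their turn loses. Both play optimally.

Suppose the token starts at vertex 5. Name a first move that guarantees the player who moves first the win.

Move to 2.

Classify positions by backward induction: terminal positions (no move available) are L. From any other position, the mover wins iff some move reaches an L.
Every edge goes from a vertex to one that appears earlier in the order 2, 1, 6, 4, 10, 5, 7, 9, 8, 3, so processing vertices in that order labels each vertex after all of its successors.
2: no outgoing edge → L
1: W (go to 2, an L position)
6: W (go to 2, an L position)
4: W (go to 2, an L position)
10: W (go to 2, an L position)
5: W (go to 2, an L position)
7: L (sole option 6(W) is W)
9: L (options 10(W), 4(W) are all W)
8: W (go to 9, an L position)
3: W (go to 7, an L position)
From 5, the L positions reachable in one move are: 2.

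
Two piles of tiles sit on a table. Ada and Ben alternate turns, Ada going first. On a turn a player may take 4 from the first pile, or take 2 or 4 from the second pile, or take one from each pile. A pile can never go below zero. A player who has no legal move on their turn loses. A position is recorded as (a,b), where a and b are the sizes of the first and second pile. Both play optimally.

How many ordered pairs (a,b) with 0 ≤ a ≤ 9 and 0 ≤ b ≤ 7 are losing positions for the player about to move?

Label each position W (a win for the player to move) or L (a loss). A position with no legal move is L; any other position is W exactly when some move reaches an L, and L when every move reaches a W.
Every move lowers a or b (never raises either), so fill the grid row by row in increasing a, and left to right within a row: each cell's successors are then already labelled.
      b=0  b=1  b=2  b=3  b=4  b=5  b=6  b=7
a=0:    L    L    W    W    W    W    L    L
a=1:    L    W    W    L    W    W    L    W
a=2:    L    W    W    L    W    W    L    W
a=3:    L    W    W    L    W    W    L    W
a=4:    W    W    L    L    W    W    W    W
a=5:    W    L    L    W    W    W    W    L
a=6:    W    L    W    W    L    W    W    L
a=7:    W    L    W    W    L    W    W    L
a=8:    L    L    W    W    W    W    L    L
a=9:    L    W    W    L    W    W    L    W
Cells with no legal move (terminal, hence L): (0,0), (0,1), (1,0), (2,0), (3,0).
The remaining L cells, each justified by listing all of its moves:
(0,6): →(0,4)(W), (0,2)(W) — all W, so L
(0,7): →(0,5)(W), (0,3)(W) — all W, so L
(1,3): →(1,1)(W), (0,2)(W) — all W, so L
(1,6): →(1,4)(W), (1,2)(W), (0,5)(W) — all W, so L
(2,3): →(2,1)(W), (1,2)(W) — all W, so L
(2,6): →(2,4)(W), (2,2)(W), (1,5)(W) — all W, so L
(3,3): →(3,1)(W), (2,2)(W) — all W, so L
(3,6): →(3,4)(W), (3,2)(W), (2,5)(W) — all W, so L
(4,2): →(0,2)(W), (4,0)(W), (3,1)(W) — all W, so L
(4,3): →(0,3)(W), (4,1)(W), (3,2)(W) — all W, so L
(5,1): →(1,1)(W), (4,0)(W) — all W, so L
(5,2): →(1,2)(W), (5,0)(W), (4,1)(W) — all W, so L
(5,7): →(1,7)(W), (5,5)(W), (5,3)(W), (4,6)(W) — all W, so L
(6,1): →(2,1)(W), (5,0)(W) — all W, so L
(6,4): →(2,4)(W), (6,2)(W), (6,0)(W), (5,3)(W) — all W, so L
(6,7): →(2,7)(W), (6,5)(W), (6,3)(W), (5,6)(W) — all W, so L
(7,1): →(3,1)(W), (6,0)(W) — all W, so L
(7,4): →(3,4)(W), (7,2)(W), (7,0)(W), (6,3)(W) — all W, so L
(7,7): →(3,7)(W), (7,5)(W), (7,3)(W), (6,6)(W) — all W, so L
(8,0): →(4,0)(W) only, which is W, so L
(8,1): →(4,1)(W), (7,0)(W) — all W, so L
(8,6): →(4,6)(W), (8,4)(W), (8,2)(W), (7,5)(W) — all W, so L
(8,7): →(4,7)(W), (8,5)(W), (8,3)(W), (7,6)(W) — all W, so L
(9,0): →(5,0)(W) only, which is W, so L
(9,3): →(5,3)(W), (9,1)(W), (8,2)(W) — all W, so L
(9,6): →(5,6)(W), (9,4)(W), (9,2)(W), (8,5)(W) — all W, so L
Every other cell has at least one move into one of the L cells above, so it is W.
L cells per row: a=0: 4, a=1: 3, a=2: 3, a=3: 3, a=4: 2, a=5: 3, a=6: 3, a=7: 3, a=8: 4, a=9: 3; total 31.

31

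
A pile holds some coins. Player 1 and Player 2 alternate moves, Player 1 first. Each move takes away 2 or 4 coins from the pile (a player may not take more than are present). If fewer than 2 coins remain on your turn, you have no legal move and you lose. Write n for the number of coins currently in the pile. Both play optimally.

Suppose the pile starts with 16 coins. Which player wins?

Label each position W (a win for the player to move) or L (a loss). A position with no legal move is L; any other position is W exactly when some move reaches an L, and L when every move reaches a W.
n=0: no move → L
n=1: no move → L
n=2: →0(L), so W
n=3: →1(L), so W
n=4: →0(L), so W
n=5: →1(L), so W
n=6: →4(W), 2(W) — all W, so L
n=7: →5(W), 3(W) — all W, so L
n=8: →6(L), so W
n=9: →7(L), so W
n=10: →6(L), so W
n=11: →7(L), so W
n=12: →10(W), 8(W) — all W, so L
n=13: →11(W), 9(W) — all W, so L
n=14: →12(L), so W
n=15: →13(L), so W
n=16: →12(L), so W
From 16 Player 1 can remove 4, leaving 12, reaching an L position.

Player 1 wins.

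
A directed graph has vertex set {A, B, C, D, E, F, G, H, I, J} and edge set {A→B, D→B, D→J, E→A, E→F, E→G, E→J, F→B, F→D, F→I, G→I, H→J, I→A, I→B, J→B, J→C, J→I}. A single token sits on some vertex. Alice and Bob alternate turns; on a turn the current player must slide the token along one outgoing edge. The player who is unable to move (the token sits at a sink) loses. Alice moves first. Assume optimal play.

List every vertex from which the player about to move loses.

Use the standard recursion: the mover loses at a terminal position; elsewhere, the mover wins exactly when some move hands the opponent an L position.
Every edge goes from a vertex to one that appears earlier in the order C, B, A, I, J, G, H, D, F, E, so processing vertices in that order labels each vertex after all of its successors.
C: no outgoing edge → L
B: no outgoing edge → L
A: W (go to B, an L position)
I: W (go to B, an L position)
J: W (go to B, an L position)
G: L (sole option I(W) is W)
H: L (sole option J(W) is W)
D: W (go to B, an L position)
F: W (go to B, an L position)
E: W (go to G, an L position)
Reading off the rows marked L gives the requested list; there are 4 such vertices.

B, C, G, H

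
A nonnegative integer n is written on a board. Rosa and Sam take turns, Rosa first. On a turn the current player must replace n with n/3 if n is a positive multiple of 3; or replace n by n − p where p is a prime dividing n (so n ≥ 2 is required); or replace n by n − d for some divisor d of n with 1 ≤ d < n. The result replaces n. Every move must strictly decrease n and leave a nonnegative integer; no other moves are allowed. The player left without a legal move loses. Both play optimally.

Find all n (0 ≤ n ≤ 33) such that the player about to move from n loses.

Compute win/loss labels from the base case upward. A position with no move is L. Any other position is W if it can reach an L in one move, else L.
n=0: no move → L
n=1: no move → L
n=2: can move to 0, which is L ⇒ W
n=3: can move to 0, which is L ⇒ W
n=4: moves to 2(W), 3(W); every one is W ⇒ L
n=5: can move to 0, which is L ⇒ W
n=6: can move to 4, which is L ⇒ W
n=7: can move to 0, which is L ⇒ W
n=8: can move to 4, which is L ⇒ W
n=9: moves to 3(W), 6(W), 8(W); every one is W ⇒ L
n=10: can move to 9, which is L ⇒ W
n=11: can move to 0, which is L ⇒ W
n=12: can move to 4, which is L ⇒ W
n=13: can move to 0, which is L ⇒ W
n=14: moves to 7(W), 12(W), 13(W); every one is W ⇒ L
n=15: can move to 14, which is L ⇒ W
n=16: can move to 14, which is L ⇒ W
n=17: can move to 0, which is L ⇒ W
n=18: can move to 9, which is L ⇒ W
n=19: can move to 0, which is L ⇒ W
n=20: moves to 10(W), 15(W), 16(W), 18(W), 19(W); every one is W ⇒ L
n=21: can move to 14, which is L ⇒ W
n=22: can move to 20, which is L ⇒ W
n=23: can move to 0, which is L ⇒ W
n=24: can move to 20, which is L ⇒ W
n=25: can move to 20, which is L ⇒ W
n=26: moves to 13(W), 24(W), 25(W); every one is W ⇒ L
n=27: can move to 9, which is L ⇒ W
n=28: can move to 14, which is L ⇒ W
n=29: can move to 0, which is L ⇒ W
n=30: can move to 20, which is L ⇒ W
n=31: can move to 0, which is L ⇒ W
n=32: moves to 16(W), 24(W), 28(W), 30(W), 31(W); every one is W ⇒ L
n=33: can move to 32, which is L ⇒ W
The losing starting values of n are exactly the entries labelled L in this table (8 of them).

0, 1, 4, 9, 14, 20, 26, 32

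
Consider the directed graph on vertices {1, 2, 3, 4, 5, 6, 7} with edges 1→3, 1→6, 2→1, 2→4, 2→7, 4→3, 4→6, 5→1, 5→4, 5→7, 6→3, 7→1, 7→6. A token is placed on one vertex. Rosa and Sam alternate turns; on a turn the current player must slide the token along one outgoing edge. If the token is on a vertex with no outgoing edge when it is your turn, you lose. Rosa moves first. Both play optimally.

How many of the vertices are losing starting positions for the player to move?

2

Build the W/L table. Terminal = L. A non-terminal position is W if it has a move to some L; otherwise it is L.
Every edge goes from a vertex to one that appears earlier in the order 3, 6, 1, 7, 4, 5, 2, so processing vertices in that order labels each vertex after all of its successors.
3: no outgoing edge → L
6: →3(L), so W
1: →3(L), so W
7: →1(W), 6(W) — all W, so L
4: →3(L), so W
5: →7(L), so W
2: →7(L), so W
The L vertices are 3, 7; that is 2 in all.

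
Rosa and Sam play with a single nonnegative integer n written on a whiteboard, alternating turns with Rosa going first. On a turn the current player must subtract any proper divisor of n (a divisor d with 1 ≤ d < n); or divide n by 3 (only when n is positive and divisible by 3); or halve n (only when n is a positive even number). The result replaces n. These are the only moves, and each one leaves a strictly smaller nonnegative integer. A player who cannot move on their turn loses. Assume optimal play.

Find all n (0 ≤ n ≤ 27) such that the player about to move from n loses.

Compute win/loss labels from the base case upward. A position with no move is L. Any other position is W if it can reach an L in one move, else L.
n=0: no move → L
n=1: no move → L
n=2: reaches L-position 1 → W
n=3: reaches L-position 1 → W
n=4: only reaches 2(W), 3(W), all W → L
n=5: reaches L-position 4 → W
n=6: reaches L-position 4 → W
n=7: only reaches 6(W), which is W → L
n=8: reaches L-position 4 → W
n=9: only reaches 3(W), 6(W), 8(W), all W → L
n=10: reaches L-position 9 → W
n=11: only reaches 10(W), which is W → L
n=12: reaches L-position 4 → W
n=13: only reaches 12(W), which is W → L
n=14: reaches L-position 7 → W
n=15: only reaches 5(W), 10(W), 12(W), 14(W), all W → L
n=16: reaches L-position 15 → W
n=17: only reaches 16(W), which is W → L
n=18: reaches L-position 9 → W
n=19: only reaches 18(W), which is W → L
n=20: reaches L-position 15 → W
n=21: reaches L-position 7 → W
n=22: reaches L-position 11 → W
n=23: only reaches 22(W), which is W → L
n=24: reaches L-position 23 → W
n=25: only reaches 20(W), 24(W), all W → L
n=26: reaches L-position 13 → W
n=27: reaches L-position 9 → W
Reading off the rows marked L gives the requested list; there are 12 such values of n.

0, 1, 4, 7, 9, 11, 13, 15, 17, 19, 23, 25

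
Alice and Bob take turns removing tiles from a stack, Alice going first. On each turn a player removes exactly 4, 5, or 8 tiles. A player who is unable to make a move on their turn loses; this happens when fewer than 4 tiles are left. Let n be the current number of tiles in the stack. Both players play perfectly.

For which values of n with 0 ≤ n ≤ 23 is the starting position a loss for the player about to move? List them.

0, 1, 2, 3, 12, 13, 14, 15

Compute win/loss labels from the base case upward. A position with no move is L. Any other position is W if it can reach an L in one move, else L.
n=0: no move → L
n=1: no move → L
n=2: no move → L
n=3: no move → L
n=4: W (go to 0, an L position)
n=5: W (go to 1, an L position)
n=6: W (go to 2, an L position)
n=7: W (go to 3, an L position)
n=8: W (go to 3, an L position)
n=9: W (go to 1, an L position)
n=10: W (go to 2, an L position)
n=11: W (go to 3, an L position)
n=12: L (options 8(W), 7(W), 4(W) are all W)
n=13: L (options 9(W), 8(W), 5(W) are all W)
n=14: L (options 10(W), 9(W), 6(W) are all W)
n=15: L (options 11(W), 10(W), 7(W) are all W)
n=16: W (go to 12, an L position)
n=17: W (go to 13, an L position)
n=18: W (go to 14, an L position)
n=19: W (go to 15, an L position)
n=20: W (go to 15, an L position)
n=21: W (go to 13, an L position)
n=22: W (go to 14, an L position)
n=23: W (go to 15, an L position)
The losing starting values of n are exactly the entries labelled L in this table (8 of them).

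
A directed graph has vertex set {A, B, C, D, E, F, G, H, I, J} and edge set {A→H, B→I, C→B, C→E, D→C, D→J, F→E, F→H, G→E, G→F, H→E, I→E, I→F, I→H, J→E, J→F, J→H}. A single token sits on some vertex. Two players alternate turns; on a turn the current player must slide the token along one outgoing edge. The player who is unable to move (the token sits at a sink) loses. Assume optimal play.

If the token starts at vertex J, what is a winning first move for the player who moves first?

Move to E.

Compute win/loss labels from the base case upward. A position with no move is L. Any other position is W if it can reach an L in one move, else L.
Every edge goes from a vertex to one that appears earlier in the order E, H, F, I, B, J, A, C, G, D, so processing vertices in that order labels each vertex after all of its successors.
E: no outgoing edge → L
H: W (go to E, an L position)
F: W (go to E, an L position)
I: W (go to E, an L position)
B: L (sole option I(W) is W)
J: W (go to E, an L position)
A: L (sole option H(W) is W)
C: W (go to B, an L position)
G: W (go to E, an L position)
D: L (options C(W), J(W) are all W)
From J, the L positions reachable in one move are: E.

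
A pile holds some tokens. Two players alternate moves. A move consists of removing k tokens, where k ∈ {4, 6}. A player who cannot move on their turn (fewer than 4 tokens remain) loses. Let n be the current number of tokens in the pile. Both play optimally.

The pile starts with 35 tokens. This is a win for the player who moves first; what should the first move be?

Remove 4, leaving 31.

Use the standard recursion: the mover loses at a terminal position; elsewhere, the mover wins exactly when some move hands the opponent an L position.
n=0: no move → L
n=1: no move → L
n=2: no move → L
n=3: no move → L
n=4: can move to 0, which is L ⇒ W
n=5: can move to 1, which is L ⇒ W
n=6: can move to 2, which is L ⇒ W
n=7: can move to 3, which is L ⇒ W
n=8: can move to 2, which is L ⇒ W
n=9: can move to 3, which is L ⇒ W
n=10: moves to 6(W), 4(W); every one is W ⇒ L
n=11: moves to 7(W), 5(W); every one is W ⇒ L
n=12: moves to 8(W), 6(W); every one is W ⇒ L
n=13: moves to 9(W), 7(W); every one is W ⇒ L
n=14: can move to 10, which is L ⇒ W
n=15: can move to 11, which is L ⇒ W
n=16: can move to 12, which is L ⇒ W
n=17: can move to 13, which is L ⇒ W
n=18: can move to 12, which is L ⇒ W
n=19: can move to 13, which is L ⇒ W
n=20: moves to 16(W), 14(W); every one is W ⇒ L
n=21: moves to 17(W), 15(W); every one is W ⇒ L
n=22: moves to 18(W), 16(W); every one is W ⇒ L
n=23: moves to 19(W), 17(W); every one is W ⇒ L
n=24: can move to 20, which is L ⇒ W
n=25: can move to 21, which is L ⇒ W
n=26: can move to 22, which is L ⇒ W
n=27: can move to 23, which is L ⇒ W
n=28: can move to 22, which is L ⇒ W
n=29: can move to 23, which is L ⇒ W
n=30: moves to 26(W), 24(W); every one is W ⇒ L
n=31: moves to 27(W), 25(W); every one is W ⇒ L
n=32: moves to 28(W), 26(W); every one is W ⇒ L
n=33: moves to 29(W), 27(W); every one is W ⇒ L
n=34: can move to 30, which is L ⇒ W
n=35: can move to 31, which is L ⇒ W
From 35, the L positions reachable in one move are: 31.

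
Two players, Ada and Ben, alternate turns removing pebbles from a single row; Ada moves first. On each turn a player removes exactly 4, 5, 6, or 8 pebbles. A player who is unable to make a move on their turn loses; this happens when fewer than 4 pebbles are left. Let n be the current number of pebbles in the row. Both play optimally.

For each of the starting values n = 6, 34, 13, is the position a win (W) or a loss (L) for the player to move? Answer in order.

6: W, 34: W, 13: L

Label each position W (a win for the player to move) or L (a loss). A position with no legal move is L; any other position is W exactly when some move reaches an L, and L when every move reaches a W.
n=0: no move → L
n=1: no move → L
n=2: no move → L
n=3: no move → L
n=4: →0(L), so W
n=5: →1(L), so W
n=6: →2(L), so W
n=7: →3(L), so W
n=8: →3(L), so W
n=9: →3(L), so W
n=10: →2(L), so W
n=11: →3(L), so W
n=12: →8(W), 7(W), 6(W), 4(W) — all W, so L
n=13: →9(W), 8(W), 7(W), 5(W) — all W, so L
n=14: →10(W), 9(W), 8(W), 6(W) — all W, so L
n=15: →11(W), 10(W), 9(W), 7(W) — all W, so L
n=16: →12(L), so W
n=17: →13(L), so W
n=18: →14(L), so W
n=19: →15(L), so W
n=20: →15(L), so W
n=21: →15(L), so W
n=22: →14(L), so W
n=23: →15(L), so W
n=24: →20(W), 19(W), 18(W), 16(W) — all W, so L
n=25: →21(W), 20(W), 19(W), 17(W) — all W, so L
n=26: →22(W), 21(W), 20(W), 18(W) — all W, so L
n=27: →23(W), 22(W), 21(W), 19(W) — all W, so L
n=28: →24(L), so W
n=29: →25(L), so W
n=30: →26(L), so W
n=31: →27(L), so W
n=32: →27(L), so W
n=33: →27(L), so W
n=34: →26(L), so W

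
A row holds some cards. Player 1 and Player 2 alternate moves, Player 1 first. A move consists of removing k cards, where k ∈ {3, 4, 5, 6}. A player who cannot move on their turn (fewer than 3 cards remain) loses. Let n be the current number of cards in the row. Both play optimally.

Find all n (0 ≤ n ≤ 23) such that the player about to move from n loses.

Label each position W (a win for the player to move) or L (a loss). A position with no legal move is L; any other position is W exactly when some move reaches an L, and L when every move reaches a W.
n=0: no move → L
n=1: no move → L
n=2: no move → L
n=3: reaches L-position 0 → W
n=4: reaches L-position 1 → W
n=5: reaches L-position 2 → W
n=6: reaches L-position 2 → W
n=7: reaches L-position 2 → W
n=8: reaches L-position 2 → W
n=9: only reaches 6(W), 5(W), 4(W), 3(W), all W → L
n=10: only reaches 7(W), 6(W), 5(W), 4(W), all W → L
n=11: only reaches 8(W), 7(W), 6(W), 5(W), all W → L
n=12: reaches L-position 9 → W
n=13: reaches L-position 10 → W
n=14: reaches L-position 11 → W
n=15: reaches L-position 11 → W
n=16: reaches L-position 11 → W
n=17: reaches L-position 11 → W
n=18: only reaches 15(W), 14(W), 13(W), 12(W), all W → L
n=19: only reaches 16(W), 15(W), 14(W), 13(W), all W → L
n=20: only reaches 17(W), 16(W), 15(W), 14(W), all W → L
n=21: reaches L-position 18 → W
n=22: reaches L-position 19 → W
n=23: reaches L-position 20 → W
Reading off the rows marked L gives the requested list; there are 9 such values of n.

0, 1, 2, 9, 10, 11, 18, 19, 20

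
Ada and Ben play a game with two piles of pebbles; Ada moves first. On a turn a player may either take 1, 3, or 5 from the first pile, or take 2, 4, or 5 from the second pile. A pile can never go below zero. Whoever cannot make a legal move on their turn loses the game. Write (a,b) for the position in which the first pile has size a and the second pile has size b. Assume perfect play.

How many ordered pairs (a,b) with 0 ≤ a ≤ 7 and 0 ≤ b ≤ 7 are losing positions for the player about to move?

Use the standard recursion: the mover loses at a terminal position; elsewhere, the mover wins exactly when some move hands the opponent an L position.
Every move lowers a or b (never raises either), so fill the grid row by row in increasing a, and left to right within a row: each cell's successors are then already labelled.
      b=0  b=1  b=2  b=3  b=4  b=5  b=6  b=7
a=0:    L    L    W    W    W    W    W    L
a=1:    W    W    L    L    W    W    W    W
a=2:    L    L    W    W    W    W    W    L
a=3:    W    W    L    L    W    W    W    W
a=4:    L    L    W    W    W    W    W    L
a=5:    W    W    L    L    W    W    W    W
a=6:    L    L    W    W    W    W    W    L
a=7:    W    W    L    L    W    W    W    W
Cells with no legal move (terminal, hence L): (0,0), (0,1).
The remaining L cells, each justified by listing all of its moves:
(0,7): moves to (0,5)(W), (0,3)(W), (0,2)(W); every one is W ⇒ L
(1,2): moves to (0,2)(W), (1,0)(W); every one is W ⇒ L
(1,3): moves to (0,3)(W), (1,1)(W); every one is W ⇒ L
(2,0): the only move is to (1,0)(W), a W ⇒ L
(2,1): the only move is to (1,1)(W), a W ⇒ L
(2,7): moves to (1,7)(W), (2,5)(W), (2,3)(W), (2,2)(W); every one is W ⇒ L
(3,2): moves to (2,2)(W), (0,2)(W), (3,0)(W); every one is W ⇒ L
(3,3): moves to (2,3)(W), (0,3)(W), (3,1)(W); every one is W ⇒ L
(4,0): moves to (3,0)(W), (1,0)(W); every one is W ⇒ L
(4,1): moves to (3,1)(W), (1,1)(W); every one is W ⇒ L
(4,7): moves to (3,7)(W), (1,7)(W), (4,5)(W), (4,3)(W), (4,2)(W); every one is W ⇒ L
(5,2): moves to (4,2)(W), (2,2)(W), (0,2)(W), (5,0)(W); every one is W ⇒ L
(5,3): moves to (4,3)(W), (2,3)(W), (0,3)(W), (5,1)(W); every one is W ⇒ L
(6,0): moves to (5,0)(W), (3,0)(W), (1,0)(W); every one is W ⇒ L
(6,1): moves to (5,1)(W), (3,1)(W), (1,1)(W); every one is W ⇒ L
(6,7): moves to (5,7)(W), (3,7)(W), (1,7)(W), (6,5)(W), (6,3)(W), (6,2)(W); every one is W ⇒ L
(7,2): moves to (6,2)(W), (4,2)(W), (2,2)(W), (7,0)(W); every one is W ⇒ L
(7,3): moves to (6,3)(W), (4,3)(W), (2,3)(W), (7,1)(W); every one is W ⇒ L
Every other cell has at least one move into one of the L cells above, so it is W.
L cells per row: a=0: 3, a=1: 2, a=2: 3, a=3: 2, a=4: 3, a=5: 2, a=6: 3, a=7: 2; total 20.

20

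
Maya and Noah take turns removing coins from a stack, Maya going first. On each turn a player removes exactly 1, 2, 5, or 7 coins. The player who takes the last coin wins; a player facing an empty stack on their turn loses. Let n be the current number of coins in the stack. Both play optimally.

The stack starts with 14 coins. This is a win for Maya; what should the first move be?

Remove 2, leaving 12.

Build the W/L table. Terminal = L. A non-terminal position is W if it has a move to some L; otherwise it is L.
n=0: no move → L
n=1: reaches L-position 0 → W
n=2: reaches L-position 0 → W
n=3: only reaches 2(W), 1(W), all W → L
n=4: reaches L-position 3 → W
n=5: reaches L-position 3 → W
n=6: only reaches 5(W), 4(W), 1(W), all W → L
n=7: reaches L-position 6 → W
n=8: reaches L-position 6 → W
n=9: only reaches 8(W), 7(W), 4(W), 2(W), all W → L
n=10: reaches L-position 9 → W
n=11: reaches L-position 9 → W
n=12: only reaches 11(W), 10(W), 7(W), 5(W), all W → L
n=13: reaches L-position 12 → W
n=14: reaches L-position 12 → W
From 14, the L positions reachable in one move are: 12, 9. Any move reaching one of these is winning.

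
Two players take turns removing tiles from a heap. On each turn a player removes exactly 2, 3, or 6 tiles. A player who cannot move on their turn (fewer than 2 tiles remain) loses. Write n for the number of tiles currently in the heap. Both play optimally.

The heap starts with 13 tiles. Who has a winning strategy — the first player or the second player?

The first player wins.

Classify positions by backward induction: terminal positions (no move available) are L. From any other position, the mover wins iff some move reaches an L.
n=0: no move → L
n=1: no move → L
n=2: reaches L-position 0 → W
n=3: reaches L-position 1 → W
n=4: reaches L-position 1 → W
n=5: only reaches 3(W), 2(W), all W → L
n=6: reaches L-position 0 → W
n=7: reaches L-position 5 → W
n=8: reaches L-position 5 → W
n=9: only reaches 7(W), 6(W), 3(W), all W → L
n=10: only reaches 8(W), 7(W), 4(W), all W → L
n=11: reaches L-position 9 → W
n=12: reaches L-position 10 → W
n=13: reaches L-position 10 → W
From 13 the player to move can remove 3, leaving 10, reaching an L position.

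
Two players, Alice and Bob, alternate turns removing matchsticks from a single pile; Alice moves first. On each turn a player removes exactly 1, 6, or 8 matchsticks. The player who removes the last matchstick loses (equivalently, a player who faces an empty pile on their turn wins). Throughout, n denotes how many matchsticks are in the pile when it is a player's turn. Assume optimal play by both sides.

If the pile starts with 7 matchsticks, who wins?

Alice wins.

Classify positions by backward induction: terminal positions (no move available) are W. From any other position, the mover wins iff some move reaches an L.
n=0: no move; the opponent has just taken the last matchstick and therefore loses → W
n=1: only reaches 0(W), which is W → L
n=2: reaches L-position 1 → W
n=3: only reaches 2(W), which is W → L
n=4: reaches L-position 3 → W
n=5: only reaches 4(W), which is W → L
n=6: reaches L-position 5 → W
n=7: reaches L-position 1 → W
From 7 Alice can remove 6, leaving 1, reaching an L position.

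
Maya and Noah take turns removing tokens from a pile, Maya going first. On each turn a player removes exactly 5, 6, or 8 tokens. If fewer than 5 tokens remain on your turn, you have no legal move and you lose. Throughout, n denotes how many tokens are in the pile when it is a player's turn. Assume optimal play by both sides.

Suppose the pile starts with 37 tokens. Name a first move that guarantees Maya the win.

Remove 8, leaving 29.

Compute win/loss labels from the base case upward. A position with no move is L. Any other position is W if it can reach an L in one move, else L.
n=0: no move → L
n=1: no move → L
n=2: no move → L
n=3: no move → L
n=4: no move → L
n=5: W (go to 0, an L position)
n=6: W (go to 1, an L position)
n=7: W (go to 2, an L position)
n=8: W (go to 3, an L position)
n=9: W (go to 4, an L position)
n=10: W (go to 4, an L position)
n=11: W (go to 3, an L position)
n=12: W (go to 4, an L position)
n=13: L (options 8(W), 7(W), 5(W) are all W)
n=14: L (options 9(W), 8(W), 6(W) are all W)
n=15: L (options 10(W), 9(W), 7(W) are all W)
n=16: L (options 11(W), 10(W), 8(W) are all W)
n=17: L (options 12(W), 11(W), 9(W) are all W)
n=18: W (go to 13, an L position)
n=19: W (go to 14, an L position)
n=20: W (go to 15, an L position)
n=21: W (go to 16, an L position)
n=22: W (go to 17, an L position)
n=23: W (go to 17, an L position)
n=24: W (go to 16, an L position)
n=25: W (go to 17, an L position)
n=26: L (options 21(W), 20(W), 18(W) are all W)
n=27: L (options 22(W), 21(W), 19(W) are all W)
n=28: L (options 23(W), 22(W), 20(W) are all W)
n=29: L (options 24(W), 23(W), 21(W) are all W)
n=30: L (options 25(W), 24(W), 22(W) are all W)
n=31: W (go to 26, an L position)
n=32: W (go to 27, an L position)
n=33: W (go to 28, an L position)
n=34: W (go to 29, an L position)
n=35: W (go to 30, an L position)
n=36: W (go to 30, an L position)
n=37: W (go to 29, an L position)
From 37, the L positions reachable in one move are: 29.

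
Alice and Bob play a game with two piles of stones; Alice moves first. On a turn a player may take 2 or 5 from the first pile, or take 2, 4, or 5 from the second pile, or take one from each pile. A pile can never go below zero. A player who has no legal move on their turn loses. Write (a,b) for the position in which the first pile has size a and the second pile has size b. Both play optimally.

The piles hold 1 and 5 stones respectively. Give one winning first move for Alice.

Move to (1,3).

Work bottom-up. With no move the player to move loses. Otherwise the position is W if at least one move leads to an L position for the opponent, and L if every move leads to a W.
No move ever increases a pile, so every position that can arise here has a ≤ 1 and b ≤ 5; it is enough to label the cells with 0 ≤ a ≤ 1 and 0 ≤ b ≤ 5.
Every move lowers a or b (never raises either), so fill the grid row by row in increasing a, and left to right within a row: each cell's successors are then already labelled.
      b=0  b=1  b=2  b=3  b=4  b=5
a=0:    L    L    W    W    W    W
a=1:    L    W    W    L    W    W
Cells with no legal move (terminal, hence L): (0,0), (0,1), (1,0).
The remaining L cells, each justified by listing all of its moves:
(1,3): only reaches (1,1)(W), (0,2)(W), all W → L
Every other cell has at least one move into one of the L cells above, so it is W.
From (1,5), the L positions reachable in one move are: (1,3), (1,0). Any move reaching one of these is winning.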